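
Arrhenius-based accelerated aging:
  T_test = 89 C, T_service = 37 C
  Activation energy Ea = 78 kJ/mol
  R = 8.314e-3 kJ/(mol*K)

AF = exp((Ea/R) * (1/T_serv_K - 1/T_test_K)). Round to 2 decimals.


T_test_K = 362.15, T_serv_K = 310.15
AF = exp((78/8.314e-3) * (1/310.15 - 1/362.15))
= 76.97

76.97


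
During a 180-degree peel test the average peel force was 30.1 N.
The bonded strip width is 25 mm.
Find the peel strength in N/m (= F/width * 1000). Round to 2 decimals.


Peel strength = F/width * 1000
= 30.1 / 25 * 1000
= 1204.00 N/m

1204.00


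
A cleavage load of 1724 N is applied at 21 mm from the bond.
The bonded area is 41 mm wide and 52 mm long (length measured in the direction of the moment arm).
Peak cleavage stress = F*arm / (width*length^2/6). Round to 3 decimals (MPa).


Moment = 1724 * 21 = 36204 N*mm
Section modulus = 41 * 2704 / 6 = 110864 / 6 mm^3
Stress = 36204 / (110864 / 6) = 217224 / 110864
= 1.959 MPa

1.959


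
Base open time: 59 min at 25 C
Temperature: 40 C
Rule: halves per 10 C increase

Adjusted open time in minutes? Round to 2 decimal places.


Acceleration = 2^((40-25)/10) = 2.8284
Open time = 59 / 2.8284 = 20.86 min

20.86


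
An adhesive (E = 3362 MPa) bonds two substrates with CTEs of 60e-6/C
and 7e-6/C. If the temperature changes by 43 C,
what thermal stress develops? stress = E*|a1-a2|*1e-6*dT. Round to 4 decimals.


Stress = 3362 * |60 - 7| * 1e-6 * 43
= 7.6620 MPa

7.6620


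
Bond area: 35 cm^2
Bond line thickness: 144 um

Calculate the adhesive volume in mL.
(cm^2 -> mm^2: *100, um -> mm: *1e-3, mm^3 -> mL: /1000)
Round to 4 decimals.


V = 35*100 * 144*1e-3 / 1000
= 0.5040 mL

0.5040


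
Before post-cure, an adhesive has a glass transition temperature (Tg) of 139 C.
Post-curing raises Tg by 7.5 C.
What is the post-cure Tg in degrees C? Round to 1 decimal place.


Tg_post = Tg_base + delta_Tg
= 139 + 7.5
= 146.5 C

146.5


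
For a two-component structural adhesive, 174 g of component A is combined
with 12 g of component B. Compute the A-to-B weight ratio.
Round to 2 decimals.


Weight ratio A:B = 174 / 12
= 14.50

14.50


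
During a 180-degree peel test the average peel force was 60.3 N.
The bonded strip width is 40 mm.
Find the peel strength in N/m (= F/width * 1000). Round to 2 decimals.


Peel strength = F/width * 1000
= 60.3 / 40 * 1000
= 1507.50 N/m

1507.50


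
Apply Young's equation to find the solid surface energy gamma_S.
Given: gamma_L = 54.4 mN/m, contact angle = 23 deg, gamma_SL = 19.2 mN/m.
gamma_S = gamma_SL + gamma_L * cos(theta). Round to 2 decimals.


theta_rad = 23 * pi/180 = 0.401426
gamma_S = 19.2 + 54.4 * cos(0.401426)
= 69.28 mN/m

69.28


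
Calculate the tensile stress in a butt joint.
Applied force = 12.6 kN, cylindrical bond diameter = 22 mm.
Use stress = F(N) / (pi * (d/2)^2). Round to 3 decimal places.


A = pi * 11.0^2 = 380.1327 mm^2
sigma = 12600.0 / 380.1327 = 33.146 MPa

33.146


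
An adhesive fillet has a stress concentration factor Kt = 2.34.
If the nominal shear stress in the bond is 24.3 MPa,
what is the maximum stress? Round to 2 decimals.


Max stress = 24.3 * 2.34 = 56.86 MPa

56.86


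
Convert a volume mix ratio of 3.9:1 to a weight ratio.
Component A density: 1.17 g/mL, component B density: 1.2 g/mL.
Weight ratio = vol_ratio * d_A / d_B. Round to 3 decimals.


= 3.9 * 1.17 / 1.2 = 3.803

3.803


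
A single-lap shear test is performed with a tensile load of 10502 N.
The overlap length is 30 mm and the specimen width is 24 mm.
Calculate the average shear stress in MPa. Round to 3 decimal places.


Shear stress = F / (overlap * width)
= 10502 / (30 * 24)
= 10502 / 720
= 14.586 MPa

14.586


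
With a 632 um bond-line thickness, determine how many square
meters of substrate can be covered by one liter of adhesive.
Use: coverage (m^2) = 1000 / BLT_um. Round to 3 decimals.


Coverage = 1000 / 632 = 1.582 m^2

1.582


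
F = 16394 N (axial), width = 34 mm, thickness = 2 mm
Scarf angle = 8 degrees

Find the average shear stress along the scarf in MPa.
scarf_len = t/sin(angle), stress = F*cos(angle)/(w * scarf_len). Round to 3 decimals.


scarf_len = 2/sin(8 deg) = 14.3706
cos(8 deg) = 0.990268
stress = 16394*0.990268/(34*14.3706) = 33.226 MPa

33.226


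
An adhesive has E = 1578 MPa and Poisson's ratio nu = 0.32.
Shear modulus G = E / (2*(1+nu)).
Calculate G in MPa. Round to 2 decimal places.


G = 1578 / (2*(1+0.32))
= 1578 / 2.64
= 597.73 MPa

597.73


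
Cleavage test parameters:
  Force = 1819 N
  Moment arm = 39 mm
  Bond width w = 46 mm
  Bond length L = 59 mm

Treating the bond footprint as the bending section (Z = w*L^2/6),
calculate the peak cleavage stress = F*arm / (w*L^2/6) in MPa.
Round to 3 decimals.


M = 1819 * 39 = 70941 N*mm
Z = 46 * 59^2 / 6 = 160126 / 6 mm^3
sigma = M / Z = 6 * 70941 / 160126 = 425646 / 160126
= 2.658 MPa

2.658


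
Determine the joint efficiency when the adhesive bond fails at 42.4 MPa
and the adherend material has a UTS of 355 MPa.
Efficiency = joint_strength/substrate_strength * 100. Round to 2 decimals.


Joint efficiency = 42.4 / 355 * 100
= 11.94%

11.94


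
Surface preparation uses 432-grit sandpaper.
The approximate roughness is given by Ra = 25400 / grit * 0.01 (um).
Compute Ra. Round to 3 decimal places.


Ra = 25400 / 432 * 0.01
= 254 / 432
= 0.588 um

0.588


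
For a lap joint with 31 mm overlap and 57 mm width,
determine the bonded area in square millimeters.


Area = 31 * 57 = 1767 mm^2

1767


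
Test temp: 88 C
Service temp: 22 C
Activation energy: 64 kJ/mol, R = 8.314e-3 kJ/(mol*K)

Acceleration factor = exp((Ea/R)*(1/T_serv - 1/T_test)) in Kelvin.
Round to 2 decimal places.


AF = exp((64/0.008314)*(1/295.15 - 1/361.15))
= 117.49

117.49


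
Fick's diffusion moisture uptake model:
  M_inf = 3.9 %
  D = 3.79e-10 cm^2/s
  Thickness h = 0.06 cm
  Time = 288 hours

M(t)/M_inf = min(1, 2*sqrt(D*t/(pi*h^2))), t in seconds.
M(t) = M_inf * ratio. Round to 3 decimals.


t_sec = 288 * 3600 = 1036800
ratio = 2*sqrt(3.79e-10*1036800/(pi*0.06^2))
= min(1, 0.372796)
= 0.372796
M(t) = 3.9 * 0.372796 = 1.454 %

1.454


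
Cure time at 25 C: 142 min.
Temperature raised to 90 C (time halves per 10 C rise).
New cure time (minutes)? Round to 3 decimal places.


Acceleration factor = 2^(65/10) = 90.5097
New time = 142 / 90.5097 = 1.569 min

1.569


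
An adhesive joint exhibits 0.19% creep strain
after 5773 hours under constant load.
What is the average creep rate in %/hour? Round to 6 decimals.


Creep rate = strain / time
= 0.19 / 5773
= 0.000033 %/h

0.000033


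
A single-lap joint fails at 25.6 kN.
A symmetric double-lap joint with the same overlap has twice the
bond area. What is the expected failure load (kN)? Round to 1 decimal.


Double-lap load = 2 * 25.6 = 51.2 kN

51.2


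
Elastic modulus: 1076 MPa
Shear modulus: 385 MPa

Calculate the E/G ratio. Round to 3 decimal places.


E / G = 1076 / 385 = 2.795

2.795


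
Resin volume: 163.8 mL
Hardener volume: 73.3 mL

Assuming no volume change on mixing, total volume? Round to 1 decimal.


V_total = 163.8 + 73.3 = 237.1 mL

237.1


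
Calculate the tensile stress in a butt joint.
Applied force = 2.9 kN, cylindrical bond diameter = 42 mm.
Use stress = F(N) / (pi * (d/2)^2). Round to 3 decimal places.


A = pi * 21.0^2 = 1385.4424 mm^2
sigma = 2900.0 / 1385.4424 = 2.093 MPa

2.093


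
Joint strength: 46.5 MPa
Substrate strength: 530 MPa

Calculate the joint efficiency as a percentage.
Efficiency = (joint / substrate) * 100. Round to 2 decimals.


Efficiency = (46.5 / 530) * 100 = 8.77%

8.77


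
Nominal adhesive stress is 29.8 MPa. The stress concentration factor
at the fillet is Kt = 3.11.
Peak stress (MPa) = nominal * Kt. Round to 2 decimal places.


Peak = 29.8 * 3.11 = 92.68 MPa

92.68


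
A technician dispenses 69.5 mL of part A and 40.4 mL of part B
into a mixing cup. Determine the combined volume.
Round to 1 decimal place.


Combined volume = 69.5 + 40.4
= 109.9 mL

109.9


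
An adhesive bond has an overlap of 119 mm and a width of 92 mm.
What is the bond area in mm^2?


Bond area = overlap * width
= 119 * 92
= 10948 mm^2

10948


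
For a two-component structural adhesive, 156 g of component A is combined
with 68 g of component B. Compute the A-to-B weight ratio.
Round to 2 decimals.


Weight ratio A:B = 156 / 68
= 2.29

2.29


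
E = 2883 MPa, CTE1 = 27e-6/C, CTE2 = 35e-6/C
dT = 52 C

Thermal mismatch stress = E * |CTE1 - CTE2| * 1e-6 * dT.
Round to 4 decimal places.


= 2883 * 8e-6 * 52
= 1.1993 MPa

1.1993


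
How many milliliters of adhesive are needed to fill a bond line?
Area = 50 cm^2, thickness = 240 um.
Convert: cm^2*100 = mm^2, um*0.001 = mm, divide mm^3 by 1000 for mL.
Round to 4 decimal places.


= (50 * 100) * (240 * 0.001) / 1000
= 1.2000 mL

1.2000


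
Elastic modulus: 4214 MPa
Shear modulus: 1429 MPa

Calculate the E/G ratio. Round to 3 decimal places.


E / G = 4214 / 1429 = 2.949

2.949


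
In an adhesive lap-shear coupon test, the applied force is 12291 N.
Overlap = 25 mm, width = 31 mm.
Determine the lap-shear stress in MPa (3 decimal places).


stress = F / (overlap * width)
= 12291 / (25 * 31)
= 15.859 MPa

15.859


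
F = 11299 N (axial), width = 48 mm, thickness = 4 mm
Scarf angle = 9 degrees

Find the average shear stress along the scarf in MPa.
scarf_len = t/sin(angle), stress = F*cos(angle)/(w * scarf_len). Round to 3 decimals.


scarf_len = 4/sin(9 deg) = 25.5698
cos(9 deg) = 0.987688
stress = 11299*0.987688/(48*25.5698) = 9.093 MPa

9.093


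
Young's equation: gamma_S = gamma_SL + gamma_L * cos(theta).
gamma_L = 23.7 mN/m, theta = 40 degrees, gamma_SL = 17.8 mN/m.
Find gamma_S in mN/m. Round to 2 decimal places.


cos(40 deg) = 0.766044
gamma_S = 17.8 + 23.7 * 0.766044
= 35.96 mN/m

35.96


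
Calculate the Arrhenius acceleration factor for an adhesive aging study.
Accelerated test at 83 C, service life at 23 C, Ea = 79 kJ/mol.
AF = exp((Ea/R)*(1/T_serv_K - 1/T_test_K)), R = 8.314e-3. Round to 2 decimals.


T_test = 356.15 K, T_serv = 296.15 K
Ea/R = 79 / 0.008314 = 9502.04
AF = exp(9502.04 * (1/296.15 - 1/356.15))
= 222.59

222.59


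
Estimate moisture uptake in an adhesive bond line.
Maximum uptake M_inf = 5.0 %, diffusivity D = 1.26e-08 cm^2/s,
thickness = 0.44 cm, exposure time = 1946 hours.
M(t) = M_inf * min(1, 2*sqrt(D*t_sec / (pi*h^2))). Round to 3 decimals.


Convert time: 1946 h = 7005600 s
ratio = min(1, 2*sqrt(1.26e-08*7005600/(pi*0.44^2)))
= 0.761922
M(t) = 5.0 * 0.761922 = 3.810%

3.810


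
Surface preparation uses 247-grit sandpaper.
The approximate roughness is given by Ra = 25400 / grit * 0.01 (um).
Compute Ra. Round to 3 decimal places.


Ra = 25400 / 247 * 0.01
= 254 / 247
= 1.028 um

1.028


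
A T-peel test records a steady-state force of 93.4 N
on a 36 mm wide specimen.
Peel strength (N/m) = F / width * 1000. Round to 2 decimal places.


Peel strength = 93.4 / 36 * 1000
= 2594.44 N/m

2594.44


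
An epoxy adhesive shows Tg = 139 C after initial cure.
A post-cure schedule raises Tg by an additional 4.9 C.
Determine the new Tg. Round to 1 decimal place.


New Tg = 139 + 4.9
= 143.9 C

143.9


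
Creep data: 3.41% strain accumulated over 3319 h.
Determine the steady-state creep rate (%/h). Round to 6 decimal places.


Rate = 3.41 / 3319 = 0.001027 %/h

0.001027


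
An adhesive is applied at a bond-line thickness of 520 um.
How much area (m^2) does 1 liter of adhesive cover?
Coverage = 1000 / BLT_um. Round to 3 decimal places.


Coverage = 1000 / 520 = 1.923 m^2

1.923


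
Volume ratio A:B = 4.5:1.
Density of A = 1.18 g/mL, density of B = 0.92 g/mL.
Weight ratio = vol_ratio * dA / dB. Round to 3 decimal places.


Wt ratio = 4.5 * 1.18 / 0.92
= 5.772

5.772


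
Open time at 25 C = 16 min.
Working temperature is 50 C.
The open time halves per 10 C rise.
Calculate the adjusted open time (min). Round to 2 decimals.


factor = 2^((50 - 25) / 10) = 5.6569
ot = 16 / 5.6569 = 2.83 min

2.83


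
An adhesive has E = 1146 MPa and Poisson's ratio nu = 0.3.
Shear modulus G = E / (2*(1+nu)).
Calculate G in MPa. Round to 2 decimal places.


G = 1146 / (2*(1+0.3))
= 1146 / 2.60
= 440.77 MPa

440.77


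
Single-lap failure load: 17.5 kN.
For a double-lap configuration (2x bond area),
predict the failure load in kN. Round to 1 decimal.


Failure load = 17.5 * 2 = 35.0 kN

35.0


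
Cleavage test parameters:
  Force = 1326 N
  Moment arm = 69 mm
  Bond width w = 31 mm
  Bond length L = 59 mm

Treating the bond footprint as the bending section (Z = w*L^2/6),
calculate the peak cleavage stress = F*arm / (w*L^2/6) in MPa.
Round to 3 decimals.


M = 1326 * 69 = 91494 N*mm
Z = 31 * 59^2 / 6 = 107911 / 6 mm^3
sigma = M / Z = 6 * 91494 / 107911 = 548964 / 107911
= 5.087 MPa

5.087


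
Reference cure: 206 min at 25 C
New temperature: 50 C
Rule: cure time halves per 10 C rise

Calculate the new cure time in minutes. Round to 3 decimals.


factor = 2^((50-25)/10) = 5.6569
t_new = 206 / 5.6569 = 36.416 min

36.416


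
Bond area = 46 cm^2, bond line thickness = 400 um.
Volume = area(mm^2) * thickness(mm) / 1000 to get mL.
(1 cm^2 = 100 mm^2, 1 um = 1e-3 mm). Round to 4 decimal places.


area_mm2 = 46 * 100 = 4600
blt_mm = 400 * 1e-3 = 0.4
vol_mm3 = 4600 * 0.4 = 1840.0
vol_mL = 1840.0 / 1000 = 1.8400 mL

1.8400


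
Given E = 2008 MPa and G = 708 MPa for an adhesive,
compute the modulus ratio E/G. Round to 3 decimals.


E/G ratio = 2008 / 708 = 2.836

2.836


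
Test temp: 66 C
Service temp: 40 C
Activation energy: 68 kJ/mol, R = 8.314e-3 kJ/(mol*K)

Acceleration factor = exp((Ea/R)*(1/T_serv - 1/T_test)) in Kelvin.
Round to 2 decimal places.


AF = exp((68/0.008314)*(1/313.15 - 1/339.15))
= 7.41

7.41


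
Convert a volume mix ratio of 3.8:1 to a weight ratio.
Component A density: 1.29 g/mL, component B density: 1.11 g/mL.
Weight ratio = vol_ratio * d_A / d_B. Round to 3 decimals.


= 3.8 * 1.29 / 1.11 = 4.416

4.416


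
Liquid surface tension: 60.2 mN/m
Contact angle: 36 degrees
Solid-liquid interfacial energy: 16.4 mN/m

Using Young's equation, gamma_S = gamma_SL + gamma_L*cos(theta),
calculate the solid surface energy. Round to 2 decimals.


gamma_S = 16.4 + 60.2 * cos(36)
= 65.10 mN/m

65.10


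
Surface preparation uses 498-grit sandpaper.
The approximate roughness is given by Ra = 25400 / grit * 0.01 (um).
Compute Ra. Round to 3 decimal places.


Ra = 25400 / 498 * 0.01
= 254 / 498
= 0.510 um

0.510


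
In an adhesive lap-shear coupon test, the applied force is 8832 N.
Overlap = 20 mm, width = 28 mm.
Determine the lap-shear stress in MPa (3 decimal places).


stress = F / (overlap * width)
= 8832 / (20 * 28)
= 15.771 MPa

15.771


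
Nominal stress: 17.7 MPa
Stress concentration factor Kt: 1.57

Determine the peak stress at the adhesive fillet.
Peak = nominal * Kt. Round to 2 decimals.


Peak stress = 17.7 * 1.57
= 27.79 MPa

27.79


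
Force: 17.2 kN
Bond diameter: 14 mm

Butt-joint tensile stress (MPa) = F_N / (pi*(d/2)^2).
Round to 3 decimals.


F_N = 17.2 * 1000 = 17200.0 N
A = pi*(7.0)^2 = 153.9380 mm^2
stress = 17200.0 / 153.9380 = 111.733 MPa

111.733


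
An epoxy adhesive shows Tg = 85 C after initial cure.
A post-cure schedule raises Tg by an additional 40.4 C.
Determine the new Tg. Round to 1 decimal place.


New Tg = 85 + 40.4
= 125.4 C

125.4


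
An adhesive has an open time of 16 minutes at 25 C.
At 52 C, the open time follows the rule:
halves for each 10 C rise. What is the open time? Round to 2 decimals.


Factor = 2^((52-25)/10) = 6.4980
Open time = 16 / 6.4980 = 2.46 min

2.46


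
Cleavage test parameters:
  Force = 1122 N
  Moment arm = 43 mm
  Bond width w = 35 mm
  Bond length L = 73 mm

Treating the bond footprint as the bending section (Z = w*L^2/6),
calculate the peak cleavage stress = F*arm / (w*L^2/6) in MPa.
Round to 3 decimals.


M = 1122 * 43 = 48246 N*mm
Z = 35 * 73^2 / 6 = 186515 / 6 mm^3
sigma = M / Z = 6 * 48246 / 186515 = 289476 / 186515
= 1.552 MPa

1.552


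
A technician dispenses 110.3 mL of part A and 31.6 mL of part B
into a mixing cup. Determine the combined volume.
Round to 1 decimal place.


Combined volume = 110.3 + 31.6
= 141.9 mL

141.9


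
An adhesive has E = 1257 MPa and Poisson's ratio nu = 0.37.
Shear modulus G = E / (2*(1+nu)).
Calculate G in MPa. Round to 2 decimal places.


G = 1257 / (2*(1+0.37))
= 1257 / 2.74
= 458.76 MPa

458.76


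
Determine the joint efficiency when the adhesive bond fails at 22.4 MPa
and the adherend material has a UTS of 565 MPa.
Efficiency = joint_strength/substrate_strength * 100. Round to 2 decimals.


Joint efficiency = 22.4 / 565 * 100
= 3.96%

3.96


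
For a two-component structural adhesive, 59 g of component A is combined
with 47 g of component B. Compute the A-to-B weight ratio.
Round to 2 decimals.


Weight ratio A:B = 59 / 47
= 1.26

1.26


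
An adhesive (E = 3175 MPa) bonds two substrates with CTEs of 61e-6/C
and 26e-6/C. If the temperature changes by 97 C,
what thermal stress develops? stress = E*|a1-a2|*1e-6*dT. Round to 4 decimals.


Stress = 3175 * |61 - 26| * 1e-6 * 97
= 10.7791 MPa

10.7791


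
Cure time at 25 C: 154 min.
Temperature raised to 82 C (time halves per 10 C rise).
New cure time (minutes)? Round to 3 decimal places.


Acceleration factor = 2^(57/10) = 51.9842
New time = 154 / 51.9842 = 2.962 min

2.962


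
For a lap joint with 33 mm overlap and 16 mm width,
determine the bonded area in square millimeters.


Area = 33 * 16 = 528 mm^2

528


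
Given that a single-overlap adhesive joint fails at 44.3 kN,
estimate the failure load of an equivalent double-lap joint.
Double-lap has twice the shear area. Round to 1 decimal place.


Double-lap factor = 2
Expected load = 44.3 * 2 = 88.6 kN

88.6


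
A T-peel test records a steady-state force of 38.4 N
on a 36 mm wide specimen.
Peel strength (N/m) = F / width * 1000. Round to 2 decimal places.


Peel strength = 38.4 / 36 * 1000
= 1066.67 N/m

1066.67


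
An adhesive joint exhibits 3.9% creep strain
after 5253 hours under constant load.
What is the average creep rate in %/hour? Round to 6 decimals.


Creep rate = strain / time
= 3.9 / 5253
= 0.000742 %/h

0.000742


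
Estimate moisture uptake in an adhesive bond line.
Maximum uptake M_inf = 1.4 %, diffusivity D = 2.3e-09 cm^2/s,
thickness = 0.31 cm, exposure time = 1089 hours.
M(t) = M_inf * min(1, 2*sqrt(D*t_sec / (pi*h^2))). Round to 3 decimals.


Convert time: 1089 h = 3920400 s
ratio = min(1, 2*sqrt(2.3e-09*3920400/(pi*0.31^2)))
= 0.345639
M(t) = 1.4 * 0.345639 = 0.484%

0.484


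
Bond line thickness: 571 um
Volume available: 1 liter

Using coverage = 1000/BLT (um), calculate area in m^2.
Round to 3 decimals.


1 L = 1e6 mm^3, thickness = 571 um = 0.571 mm
Area = 1e6 / 0.571 mm^2 = (1e6 / 0.571) / 1e6 m^2 = 1000 / 571 m^2
= 1.751 m^2

1.751


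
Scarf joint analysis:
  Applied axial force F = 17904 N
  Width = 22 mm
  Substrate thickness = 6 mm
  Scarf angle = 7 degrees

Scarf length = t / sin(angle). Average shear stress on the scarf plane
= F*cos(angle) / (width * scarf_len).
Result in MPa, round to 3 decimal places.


Scarf length = 6 / sin(7 deg) = 49.2331 mm
cos(7 deg) = 0.992546
Shear = 17904 * 0.992546 / (22 * 49.2331)
= 16.407 MPa

16.407


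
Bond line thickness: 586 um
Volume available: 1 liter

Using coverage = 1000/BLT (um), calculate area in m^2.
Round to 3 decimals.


1 L = 1e6 mm^3, thickness = 586 um = 0.586 mm
Area = 1e6 / 0.586 mm^2 = (1e6 / 0.586) / 1e6 m^2 = 1000 / 586 m^2
= 1.706 m^2

1.706


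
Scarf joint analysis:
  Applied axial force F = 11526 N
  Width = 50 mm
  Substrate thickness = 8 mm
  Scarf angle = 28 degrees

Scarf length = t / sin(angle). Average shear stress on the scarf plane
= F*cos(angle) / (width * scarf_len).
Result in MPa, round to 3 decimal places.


Scarf length = 8 / sin(28 deg) = 17.0404 mm
cos(28 deg) = 0.882948
Shear = 11526 * 0.882948 / (50 * 17.0404)
= 11.944 MPa

11.944


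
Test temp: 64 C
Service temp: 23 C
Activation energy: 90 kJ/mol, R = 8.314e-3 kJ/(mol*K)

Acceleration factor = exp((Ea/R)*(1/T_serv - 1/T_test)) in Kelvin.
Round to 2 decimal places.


AF = exp((90/0.008314)*(1/296.15 - 1/337.15))
= 85.21

85.21


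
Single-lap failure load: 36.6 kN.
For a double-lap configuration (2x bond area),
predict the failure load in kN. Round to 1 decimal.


Failure load = 36.6 * 2 = 73.2 kN

73.2


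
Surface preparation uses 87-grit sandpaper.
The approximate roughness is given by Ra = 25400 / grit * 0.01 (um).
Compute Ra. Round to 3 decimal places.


Ra = 25400 / 87 * 0.01
= 254 / 87
= 2.920 um

2.920


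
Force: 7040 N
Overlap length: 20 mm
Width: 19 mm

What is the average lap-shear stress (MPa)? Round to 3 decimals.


Average shear stress = F / (overlap * width)
= 7040 / (20 * 19)
= 18.526 MPa

18.526


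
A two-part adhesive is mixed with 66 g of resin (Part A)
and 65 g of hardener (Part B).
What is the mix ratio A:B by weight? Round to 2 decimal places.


Mix ratio = mass_A / mass_B
= 66 / 65
= 1.02

1.02


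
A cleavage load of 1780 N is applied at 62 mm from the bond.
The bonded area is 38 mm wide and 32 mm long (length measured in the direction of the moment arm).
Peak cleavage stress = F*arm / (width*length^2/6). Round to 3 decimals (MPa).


Moment = 1780 * 62 = 110360 N*mm
Section modulus = 38 * 1024 / 6 = 38912 / 6 mm^3
Stress = 110360 / (38912 / 6) = 662160 / 38912
= 17.017 MPa

17.017


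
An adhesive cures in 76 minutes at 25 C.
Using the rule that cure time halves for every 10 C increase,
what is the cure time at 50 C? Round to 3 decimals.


Factor = 2^((50 - 25) / 10) = 5.6569
Cure time = 76 / 5.6569
= 13.435 minutes

13.435


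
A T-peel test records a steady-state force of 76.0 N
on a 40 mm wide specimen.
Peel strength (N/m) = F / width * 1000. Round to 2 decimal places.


Peel strength = 76.0 / 40 * 1000
= 1900.00 N/m

1900.00


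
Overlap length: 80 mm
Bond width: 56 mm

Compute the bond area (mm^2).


Bond area = 80 * 56 = 4480 mm^2

4480


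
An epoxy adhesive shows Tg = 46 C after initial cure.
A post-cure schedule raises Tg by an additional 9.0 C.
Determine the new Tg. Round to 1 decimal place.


New Tg = 46 + 9.0
= 55.0 C

55.0


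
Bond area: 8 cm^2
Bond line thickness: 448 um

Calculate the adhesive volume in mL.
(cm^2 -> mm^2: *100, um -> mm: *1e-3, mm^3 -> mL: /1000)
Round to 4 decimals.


V = 8*100 * 448*1e-3 / 1000
= 0.3584 mL

0.3584


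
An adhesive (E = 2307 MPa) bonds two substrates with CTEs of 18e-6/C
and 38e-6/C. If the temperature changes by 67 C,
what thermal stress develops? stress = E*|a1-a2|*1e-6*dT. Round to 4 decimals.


Stress = 2307 * |18 - 38| * 1e-6 * 67
= 3.0914 MPa

3.0914


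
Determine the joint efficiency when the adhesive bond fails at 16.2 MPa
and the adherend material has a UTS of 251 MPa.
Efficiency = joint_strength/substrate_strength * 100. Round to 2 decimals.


Joint efficiency = 16.2 / 251 * 100
= 6.45%

6.45


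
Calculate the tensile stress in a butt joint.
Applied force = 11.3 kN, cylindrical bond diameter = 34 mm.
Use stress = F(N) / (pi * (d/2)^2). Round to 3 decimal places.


A = pi * 17.0^2 = 907.9203 mm^2
sigma = 11300.0 / 907.9203 = 12.446 MPa

12.446


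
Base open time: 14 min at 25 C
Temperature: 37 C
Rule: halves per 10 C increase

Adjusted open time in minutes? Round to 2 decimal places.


Acceleration = 2^((37-25)/10) = 2.2974
Open time = 14 / 2.2974 = 6.09 min

6.09


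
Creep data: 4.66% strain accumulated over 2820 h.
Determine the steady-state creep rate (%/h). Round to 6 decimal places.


Rate = 4.66 / 2820 = 0.001652 %/h

0.001652


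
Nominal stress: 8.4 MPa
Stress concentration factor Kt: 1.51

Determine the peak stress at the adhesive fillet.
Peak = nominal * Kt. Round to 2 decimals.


Peak stress = 8.4 * 1.51
= 12.68 MPa

12.68


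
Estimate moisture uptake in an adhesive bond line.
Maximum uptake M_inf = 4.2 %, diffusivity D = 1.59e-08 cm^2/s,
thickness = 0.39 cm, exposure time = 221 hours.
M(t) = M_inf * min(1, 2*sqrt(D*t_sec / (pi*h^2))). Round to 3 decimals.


Convert time: 221 h = 795600 s
ratio = min(1, 2*sqrt(1.59e-08*795600/(pi*0.39^2)))
= 0.325414
M(t) = 4.2 * 0.325414 = 1.367%

1.367


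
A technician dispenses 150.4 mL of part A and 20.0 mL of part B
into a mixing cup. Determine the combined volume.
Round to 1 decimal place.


Combined volume = 150.4 + 20.0
= 170.4 mL

170.4


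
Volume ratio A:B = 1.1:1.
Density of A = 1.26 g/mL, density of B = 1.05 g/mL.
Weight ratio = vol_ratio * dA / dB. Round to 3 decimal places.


Wt ratio = 1.1 * 1.26 / 1.05
= 1.320

1.320


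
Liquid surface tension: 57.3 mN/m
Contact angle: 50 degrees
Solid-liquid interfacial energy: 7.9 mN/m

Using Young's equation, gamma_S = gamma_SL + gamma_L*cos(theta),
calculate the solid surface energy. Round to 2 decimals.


gamma_S = 7.9 + 57.3 * cos(50)
= 44.73 mN/m

44.73


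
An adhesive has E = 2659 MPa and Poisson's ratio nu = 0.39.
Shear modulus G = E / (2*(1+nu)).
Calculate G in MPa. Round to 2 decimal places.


G = 2659 / (2*(1+0.39))
= 2659 / 2.78
= 956.47 MPa

956.47


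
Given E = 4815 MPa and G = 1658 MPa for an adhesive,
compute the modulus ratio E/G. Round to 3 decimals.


E/G ratio = 4815 / 1658 = 2.904

2.904


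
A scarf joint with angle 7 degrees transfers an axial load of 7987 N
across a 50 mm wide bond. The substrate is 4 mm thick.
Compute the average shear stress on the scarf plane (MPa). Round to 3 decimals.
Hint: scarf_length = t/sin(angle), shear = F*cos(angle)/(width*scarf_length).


scarf_length = 4 / sin(7 deg) = 32.8220 mm
cos(7 deg) = 0.992546
shear stress = 7987 * 0.992546 / (50 * 32.8220)
= 4.831 MPa

4.831


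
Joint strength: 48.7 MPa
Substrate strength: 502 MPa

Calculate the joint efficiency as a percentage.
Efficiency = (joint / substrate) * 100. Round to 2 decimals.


Efficiency = (48.7 / 502) * 100 = 9.70%

9.70


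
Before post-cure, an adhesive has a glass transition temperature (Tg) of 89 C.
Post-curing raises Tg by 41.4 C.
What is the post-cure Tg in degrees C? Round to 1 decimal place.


Tg_post = Tg_base + delta_Tg
= 89 + 41.4
= 130.4 C

130.4


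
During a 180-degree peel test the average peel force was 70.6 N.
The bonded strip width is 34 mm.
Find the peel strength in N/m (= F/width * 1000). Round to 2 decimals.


Peel strength = F/width * 1000
= 70.6 / 34 * 1000
= 2076.47 N/m

2076.47


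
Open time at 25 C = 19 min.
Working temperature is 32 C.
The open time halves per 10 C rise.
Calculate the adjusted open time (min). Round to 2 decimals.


factor = 2^((32 - 25) / 10) = 1.6245
ot = 19 / 1.6245 = 11.70 min

11.70


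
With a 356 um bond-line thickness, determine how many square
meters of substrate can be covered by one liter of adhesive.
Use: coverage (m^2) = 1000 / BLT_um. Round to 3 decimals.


Coverage = 1000 / 356 = 2.809 m^2

2.809


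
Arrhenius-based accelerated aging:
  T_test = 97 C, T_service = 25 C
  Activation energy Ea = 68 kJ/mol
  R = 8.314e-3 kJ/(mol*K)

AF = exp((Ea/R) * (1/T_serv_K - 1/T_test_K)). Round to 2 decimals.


T_test_K = 370.15, T_serv_K = 298.15
AF = exp((68/8.314e-3) * (1/298.15 - 1/370.15))
= 207.69

207.69


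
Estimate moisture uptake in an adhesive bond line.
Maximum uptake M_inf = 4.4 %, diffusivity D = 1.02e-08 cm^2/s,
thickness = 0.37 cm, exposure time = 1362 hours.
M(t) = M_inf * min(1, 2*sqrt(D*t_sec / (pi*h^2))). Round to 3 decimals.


Convert time: 1362 h = 4903200 s
ratio = min(1, 2*sqrt(1.02e-08*4903200/(pi*0.37^2)))
= 0.682014
M(t) = 4.4 * 0.682014 = 3.001%

3.001


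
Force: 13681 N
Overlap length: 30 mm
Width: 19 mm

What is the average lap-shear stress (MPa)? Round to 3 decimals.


Average shear stress = F / (overlap * width)
= 13681 / (30 * 19)
= 24.002 MPa

24.002


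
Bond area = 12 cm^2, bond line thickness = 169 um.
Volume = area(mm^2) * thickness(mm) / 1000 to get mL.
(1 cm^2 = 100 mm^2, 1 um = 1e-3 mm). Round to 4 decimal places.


area_mm2 = 12 * 100 = 1200
blt_mm = 169 * 1e-3 = 0.169
vol_mm3 = 1200 * 0.169 = 202.8
vol_mL = 202.8 / 1000 = 0.2028 mL

0.2028


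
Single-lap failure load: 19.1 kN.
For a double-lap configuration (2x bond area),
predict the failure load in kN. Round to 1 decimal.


Failure load = 19.1 * 2 = 38.2 kN

38.2


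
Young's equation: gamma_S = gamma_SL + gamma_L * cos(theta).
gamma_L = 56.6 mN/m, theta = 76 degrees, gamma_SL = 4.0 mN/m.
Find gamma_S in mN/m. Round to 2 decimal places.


cos(76 deg) = 0.241922
gamma_S = 4.0 + 56.6 * 0.241922
= 17.69 mN/m

17.69


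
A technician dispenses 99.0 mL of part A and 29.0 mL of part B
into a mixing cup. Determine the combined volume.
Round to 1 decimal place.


Combined volume = 99.0 + 29.0
= 128.0 mL

128.0


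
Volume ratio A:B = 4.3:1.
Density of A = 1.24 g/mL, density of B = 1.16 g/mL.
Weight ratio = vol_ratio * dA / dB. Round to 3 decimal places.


Wt ratio = 4.3 * 1.24 / 1.16
= 4.597

4.597


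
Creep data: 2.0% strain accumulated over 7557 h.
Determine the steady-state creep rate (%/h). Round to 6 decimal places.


Rate = 2.0 / 7557 = 0.000265 %/h

0.000265


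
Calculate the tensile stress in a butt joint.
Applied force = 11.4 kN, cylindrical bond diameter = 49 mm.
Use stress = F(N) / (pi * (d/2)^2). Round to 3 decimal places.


A = pi * 24.5^2 = 1885.7410 mm^2
sigma = 11400.0 / 1885.7410 = 6.045 MPa

6.045


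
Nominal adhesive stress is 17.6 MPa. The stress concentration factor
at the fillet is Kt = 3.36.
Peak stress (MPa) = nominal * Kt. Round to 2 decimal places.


Peak = 17.6 * 3.36 = 59.14 MPa

59.14


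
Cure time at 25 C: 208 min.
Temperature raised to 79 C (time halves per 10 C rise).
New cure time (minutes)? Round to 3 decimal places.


Acceleration factor = 2^(54/10) = 42.2243
New time = 208 / 42.2243 = 4.926 min

4.926


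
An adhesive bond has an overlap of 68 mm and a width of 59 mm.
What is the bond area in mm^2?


Bond area = overlap * width
= 68 * 59
= 4012 mm^2

4012


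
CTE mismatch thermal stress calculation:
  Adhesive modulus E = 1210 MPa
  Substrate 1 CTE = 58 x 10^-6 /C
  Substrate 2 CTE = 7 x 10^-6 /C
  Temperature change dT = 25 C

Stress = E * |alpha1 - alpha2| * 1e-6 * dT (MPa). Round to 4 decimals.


delta_alpha = |58 - 7| = 51 x 10^-6/C
Stress = 1210 * 51e-6 * 25
= 1.5428 MPa

1.5428


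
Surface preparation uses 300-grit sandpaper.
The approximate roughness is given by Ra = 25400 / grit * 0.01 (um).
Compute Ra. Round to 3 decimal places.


Ra = 25400 / 300 * 0.01
= 254 / 300
= 0.847 um

0.847


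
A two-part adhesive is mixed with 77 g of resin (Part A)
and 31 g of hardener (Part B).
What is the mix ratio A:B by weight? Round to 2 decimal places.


Mix ratio = mass_A / mass_B
= 77 / 31
= 2.48

2.48


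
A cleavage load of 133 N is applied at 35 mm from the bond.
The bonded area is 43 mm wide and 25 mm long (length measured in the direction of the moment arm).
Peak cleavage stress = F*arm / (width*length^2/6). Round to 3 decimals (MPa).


Moment = 133 * 35 = 4655 N*mm
Section modulus = 43 * 625 / 6 = 26875 / 6 mm^3
Stress = 4655 / (26875 / 6) = 27930 / 26875
= 1.039 MPa

1.039


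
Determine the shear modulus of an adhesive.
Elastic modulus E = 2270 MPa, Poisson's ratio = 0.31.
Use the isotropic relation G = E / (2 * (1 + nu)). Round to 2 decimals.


G = 2270 / (2*(1+0.31)) = 2270 / 2.62
= 866.41 MPa

866.41


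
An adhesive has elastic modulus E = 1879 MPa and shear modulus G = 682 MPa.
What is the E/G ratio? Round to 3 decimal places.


E/G = 1879 / 682 = 2.755

2.755


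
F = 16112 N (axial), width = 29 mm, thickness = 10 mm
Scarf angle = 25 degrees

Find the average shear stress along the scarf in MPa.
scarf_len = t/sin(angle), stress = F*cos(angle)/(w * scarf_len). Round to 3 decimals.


scarf_len = 10/sin(25 deg) = 23.6620
cos(25 deg) = 0.906308
stress = 16112*0.906308/(29*23.6620) = 21.280 MPa

21.280


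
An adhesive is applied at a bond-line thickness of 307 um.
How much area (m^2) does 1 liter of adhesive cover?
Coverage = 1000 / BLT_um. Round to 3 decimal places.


Coverage = 1000 / 307 = 3.257 m^2

3.257


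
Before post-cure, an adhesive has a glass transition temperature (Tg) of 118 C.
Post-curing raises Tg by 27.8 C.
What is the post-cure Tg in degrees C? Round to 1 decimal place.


Tg_post = Tg_base + delta_Tg
= 118 + 27.8
= 145.8 C

145.8


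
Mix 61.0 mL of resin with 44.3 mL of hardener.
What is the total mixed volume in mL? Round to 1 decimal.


Total = 61.0 + 44.3 = 105.3 mL

105.3


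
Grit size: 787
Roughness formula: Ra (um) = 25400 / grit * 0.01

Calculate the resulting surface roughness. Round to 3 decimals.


Ra = 25400 / 787 * 0.01
= 0.323 um

0.323


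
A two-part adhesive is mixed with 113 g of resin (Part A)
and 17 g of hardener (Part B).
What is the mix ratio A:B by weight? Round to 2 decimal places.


Mix ratio = mass_A / mass_B
= 113 / 17
= 6.65

6.65


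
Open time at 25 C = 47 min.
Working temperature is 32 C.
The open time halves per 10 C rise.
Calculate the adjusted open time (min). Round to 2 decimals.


factor = 2^((32 - 25) / 10) = 1.6245
ot = 47 / 1.6245 = 28.93 min

28.93


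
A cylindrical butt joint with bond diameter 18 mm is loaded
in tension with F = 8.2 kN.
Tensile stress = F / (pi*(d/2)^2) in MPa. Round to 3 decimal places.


Area = pi * (18/2)^2 = 254.4690 mm^2
Stress = 8.2*1000 / 254.4690
= 32.224 MPa

32.224


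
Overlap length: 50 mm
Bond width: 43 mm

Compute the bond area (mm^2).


Bond area = 50 * 43 = 2150 mm^2

2150


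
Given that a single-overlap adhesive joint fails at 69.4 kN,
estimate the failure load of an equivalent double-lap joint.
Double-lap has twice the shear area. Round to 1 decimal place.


Double-lap factor = 2
Expected load = 69.4 * 2 = 138.8 kN

138.8


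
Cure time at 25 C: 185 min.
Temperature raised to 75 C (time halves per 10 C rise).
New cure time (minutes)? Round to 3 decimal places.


Acceleration factor = 2^(50/10) = 32.0000
New time = 185 / 32.0000 = 5.781 min

5.781


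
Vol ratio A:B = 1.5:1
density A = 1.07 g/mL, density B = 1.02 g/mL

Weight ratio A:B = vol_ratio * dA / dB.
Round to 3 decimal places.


Weight ratio = 1.5 * 1.07 / 1.02
= 1.574

1.574


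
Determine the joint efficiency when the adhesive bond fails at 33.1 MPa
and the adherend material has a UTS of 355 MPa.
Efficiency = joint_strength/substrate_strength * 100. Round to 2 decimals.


Joint efficiency = 33.1 / 355 * 100
= 9.32%

9.32


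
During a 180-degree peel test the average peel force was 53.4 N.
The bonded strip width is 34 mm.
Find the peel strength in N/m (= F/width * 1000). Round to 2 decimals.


Peel strength = F/width * 1000
= 53.4 / 34 * 1000
= 1570.59 N/m

1570.59


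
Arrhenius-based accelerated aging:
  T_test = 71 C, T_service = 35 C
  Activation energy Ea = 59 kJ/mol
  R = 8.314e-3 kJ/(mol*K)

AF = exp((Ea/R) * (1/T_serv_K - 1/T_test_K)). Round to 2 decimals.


T_test_K = 344.15, T_serv_K = 308.15
AF = exp((59/8.314e-3) * (1/308.15 - 1/344.15))
= 11.12

11.12


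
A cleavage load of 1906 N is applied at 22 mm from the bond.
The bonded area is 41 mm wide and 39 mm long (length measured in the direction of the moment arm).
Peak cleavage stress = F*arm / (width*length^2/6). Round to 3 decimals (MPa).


Moment = 1906 * 22 = 41932 N*mm
Section modulus = 41 * 1521 / 6 = 62361 / 6 mm^3
Stress = 41932 / (62361 / 6) = 251592 / 62361
= 4.034 MPa

4.034


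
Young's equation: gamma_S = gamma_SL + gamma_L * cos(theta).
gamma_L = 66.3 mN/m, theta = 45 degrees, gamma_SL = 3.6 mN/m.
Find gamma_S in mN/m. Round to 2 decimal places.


cos(45 deg) = 0.707107
gamma_S = 3.6 + 66.3 * 0.707107
= 50.48 mN/m

50.48


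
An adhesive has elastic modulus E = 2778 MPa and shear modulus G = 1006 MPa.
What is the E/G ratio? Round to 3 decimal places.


E/G = 2778 / 1006 = 2.761

2.761


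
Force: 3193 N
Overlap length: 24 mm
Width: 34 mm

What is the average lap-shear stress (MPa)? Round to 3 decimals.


Average shear stress = F / (overlap * width)
= 3193 / (24 * 34)
= 3.913 MPa

3.913


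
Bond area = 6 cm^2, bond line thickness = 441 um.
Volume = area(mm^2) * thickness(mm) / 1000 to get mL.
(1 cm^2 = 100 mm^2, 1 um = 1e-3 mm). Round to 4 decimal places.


area_mm2 = 6 * 100 = 600
blt_mm = 441 * 1e-3 = 0.441
vol_mm3 = 600 * 0.441 = 264.6
vol_mL = 264.6 / 1000 = 0.2646 mL

0.2646


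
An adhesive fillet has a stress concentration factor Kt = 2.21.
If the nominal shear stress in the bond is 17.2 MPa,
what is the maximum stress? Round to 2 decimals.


Max stress = 17.2 * 2.21 = 38.01 MPa

38.01


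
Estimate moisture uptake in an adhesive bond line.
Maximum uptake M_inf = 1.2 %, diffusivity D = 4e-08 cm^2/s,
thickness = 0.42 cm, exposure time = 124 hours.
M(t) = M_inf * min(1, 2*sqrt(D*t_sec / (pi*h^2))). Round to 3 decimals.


Convert time: 124 h = 446400 s
ratio = min(1, 2*sqrt(4e-08*446400/(pi*0.42^2)))
= 0.359003
M(t) = 1.2 * 0.359003 = 0.431%

0.431


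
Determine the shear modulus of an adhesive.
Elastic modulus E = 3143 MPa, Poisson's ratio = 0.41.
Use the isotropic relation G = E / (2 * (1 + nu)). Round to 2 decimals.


G = 3143 / (2*(1+0.41)) = 3143 / 2.82
= 1114.54 MPa

1114.54


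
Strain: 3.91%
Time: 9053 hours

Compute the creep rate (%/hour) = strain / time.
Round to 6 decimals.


Creep rate = 3.91 / 9053
= 0.000432 %/h

0.000432


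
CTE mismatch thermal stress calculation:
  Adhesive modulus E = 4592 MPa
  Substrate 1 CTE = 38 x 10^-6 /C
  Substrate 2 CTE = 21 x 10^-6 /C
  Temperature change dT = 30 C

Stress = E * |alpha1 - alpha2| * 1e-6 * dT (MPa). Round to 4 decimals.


delta_alpha = |38 - 21| = 17 x 10^-6/C
Stress = 4592 * 17e-6 * 30
= 2.3419 MPa

2.3419


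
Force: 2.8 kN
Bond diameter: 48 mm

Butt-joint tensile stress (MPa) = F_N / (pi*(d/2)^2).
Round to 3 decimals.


F_N = 2.8 * 1000 = 2800.0 N
A = pi*(24.0)^2 = 1809.5574 mm^2
stress = 2800.0 / 1809.5574 = 1.547 MPa

1.547


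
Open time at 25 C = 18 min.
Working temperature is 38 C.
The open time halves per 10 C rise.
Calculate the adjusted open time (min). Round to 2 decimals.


factor = 2^((38 - 25) / 10) = 2.4623
ot = 18 / 2.4623 = 7.31 min

7.31


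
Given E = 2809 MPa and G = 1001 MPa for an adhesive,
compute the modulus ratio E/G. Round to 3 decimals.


E/G ratio = 2809 / 1001 = 2.806

2.806


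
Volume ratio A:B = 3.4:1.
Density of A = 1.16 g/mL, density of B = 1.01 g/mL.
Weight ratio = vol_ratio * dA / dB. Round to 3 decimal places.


Wt ratio = 3.4 * 1.16 / 1.01
= 3.905

3.905


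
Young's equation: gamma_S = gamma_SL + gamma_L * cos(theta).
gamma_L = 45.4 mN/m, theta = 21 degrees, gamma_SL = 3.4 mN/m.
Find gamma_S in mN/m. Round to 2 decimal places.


cos(21 deg) = 0.933580
gamma_S = 3.4 + 45.4 * 0.933580
= 45.78 mN/m

45.78


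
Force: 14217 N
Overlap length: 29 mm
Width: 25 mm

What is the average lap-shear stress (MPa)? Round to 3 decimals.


Average shear stress = F / (overlap * width)
= 14217 / (29 * 25)
= 19.610 MPa

19.610


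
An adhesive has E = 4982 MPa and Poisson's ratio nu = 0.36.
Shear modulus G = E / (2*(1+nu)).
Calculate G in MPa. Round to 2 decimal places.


G = 4982 / (2*(1+0.36))
= 4982 / 2.72
= 1831.62 MPa

1831.62


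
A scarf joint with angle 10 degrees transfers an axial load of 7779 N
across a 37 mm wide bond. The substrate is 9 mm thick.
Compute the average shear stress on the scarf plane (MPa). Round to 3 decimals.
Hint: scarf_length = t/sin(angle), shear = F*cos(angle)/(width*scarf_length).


scarf_length = 9 / sin(10 deg) = 51.8289 mm
cos(10 deg) = 0.984808
shear stress = 7779 * 0.984808 / (37 * 51.8289)
= 3.995 MPa

3.995
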